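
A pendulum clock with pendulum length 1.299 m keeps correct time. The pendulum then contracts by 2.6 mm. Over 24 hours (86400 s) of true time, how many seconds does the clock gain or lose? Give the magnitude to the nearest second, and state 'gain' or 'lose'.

T ∝ √L, so T'/T = √(1.29640/1.299) = 0.998999.
In 86400 s of true time the clock registers 86400/0.998999 = 86486.6 s, so it gains 87 s.

gain 87 s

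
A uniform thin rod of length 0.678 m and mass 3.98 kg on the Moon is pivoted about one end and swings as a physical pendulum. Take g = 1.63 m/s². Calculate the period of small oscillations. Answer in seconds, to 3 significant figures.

For a physical pendulum T = 2π√(I/(mgd)), with d = 0.3390 m from pivot to centre of mass.
I_cm = mL²/12 = 3.98 × 0.678²/12 = 0.1525 kg·m²; I = I_cm + md² = 0.1525 + 3.98 × 0.3390² = 0.6098 kg·m².
T = 2π√(0.6098/(3.98 × 1.63 × 0.3390)) = 3.31 s.

3.31 s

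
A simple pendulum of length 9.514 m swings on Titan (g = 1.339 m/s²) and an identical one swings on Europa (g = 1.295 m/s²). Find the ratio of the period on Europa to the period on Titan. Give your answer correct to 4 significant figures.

1.017

T ∝ 1/√g, so T₂/T₁ = √(g₁/g₂) = √(1.339/1.295) = 1.017.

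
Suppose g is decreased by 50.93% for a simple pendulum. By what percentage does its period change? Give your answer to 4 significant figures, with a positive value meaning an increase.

T ∝ 1/√g, so T'/T = 1/√(0.49070) = 1.4276.
Percentage change in T = (1.4276 − 1) × 100% = 42.76%.

42.76%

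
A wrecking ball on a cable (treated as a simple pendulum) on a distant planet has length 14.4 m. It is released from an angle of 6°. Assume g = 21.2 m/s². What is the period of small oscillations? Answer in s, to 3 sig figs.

5.18 s

T = 2π√(L/g) = 2π√(14.4/21.2) = 2π × 0.8242 = 5.18 s.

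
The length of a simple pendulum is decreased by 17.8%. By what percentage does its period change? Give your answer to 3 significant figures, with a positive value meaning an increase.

T ∝ √L, so T'/T = √(0.8220) = 0.9066.
Percentage change in T = (0.9066 − 1) × 100% = -9.34%.

-9.34%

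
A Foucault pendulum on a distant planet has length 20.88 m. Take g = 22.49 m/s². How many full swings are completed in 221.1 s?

36

T = 2π√(L/g) = 2π√(20.88/22.49) = 6.0541 s.
Number of complete oscillations = ⌊221.1/6.0541⌋ = ⌊36.521⌋ = 36.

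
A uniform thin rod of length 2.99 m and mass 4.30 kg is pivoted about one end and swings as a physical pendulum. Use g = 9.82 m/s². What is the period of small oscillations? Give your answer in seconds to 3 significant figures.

For a physical pendulum T = 2π√(I/(mgd)), with d = 1.495 m from pivot to centre of mass.
I_cm = mL²/12 = 4.30 × 2.99²/12 = 3.204 kg·m²; I = I_cm + md² = 3.204 + 4.30 × 1.495² = 12.81 kg·m².
T = 2π√(12.81/(4.30 × 9.82 × 1.495)) = 2.83 s.

2.83 s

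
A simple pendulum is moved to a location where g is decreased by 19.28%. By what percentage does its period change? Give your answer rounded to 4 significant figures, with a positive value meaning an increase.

T ∝ 1/√g, so T'/T = 1/√(0.80720) = 1.1130.
Percentage change in T = (1.1130 − 1) × 100% = 11.30%.

11.30%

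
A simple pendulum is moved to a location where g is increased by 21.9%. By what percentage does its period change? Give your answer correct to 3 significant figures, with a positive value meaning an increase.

T ∝ 1/√g, so T'/T = 1/√(1.219) = 0.9057.
Percentage change in T = (0.9057 − 1) × 100% = -9.43%.

-9.43%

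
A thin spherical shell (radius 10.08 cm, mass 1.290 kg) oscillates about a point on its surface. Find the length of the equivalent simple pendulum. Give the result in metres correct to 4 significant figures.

The equivalent simple-pendulum length is L_eq = I/(md), where I is about the pivot and d = 0.10080 m.
I_cm = (2/3)mR² = 0.0087382 kg·m², so I = I_cm + md² = 0.0087382 + 0.013107 = 0.021845 kg·m².
L_eq = 0.021845/(1.290 × 0.10080) = 0.1680 m.

0.1680 m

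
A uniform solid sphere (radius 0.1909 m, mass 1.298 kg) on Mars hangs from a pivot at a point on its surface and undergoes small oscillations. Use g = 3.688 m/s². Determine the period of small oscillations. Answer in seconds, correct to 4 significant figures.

I_cm = (2/5)mr² = 0.018921 kg·m². The pivot is at distance d = 0.1909 m from the centre of mass.
By the parallel-axis theorem, I = I_cm + md² = 0.018921 + 0.047303 = 0.066224 kg·m².
T = 2π√(I/(mgd)) = 2π√(0.066224/(1.298 × 3.688 × 0.1909)) = 1.691 s.

1.691 s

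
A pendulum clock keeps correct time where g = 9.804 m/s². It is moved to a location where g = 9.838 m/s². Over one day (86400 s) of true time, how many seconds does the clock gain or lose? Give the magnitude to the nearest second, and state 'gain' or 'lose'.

gain 150 s

The clock's period scales as T ∝ 1/√g, so T'/T = √(9.804/9.838) = 0.998271.
In 86400 s of true time the clock registers 86400/0.998271 = 86549.7 s, so it gains 150 s.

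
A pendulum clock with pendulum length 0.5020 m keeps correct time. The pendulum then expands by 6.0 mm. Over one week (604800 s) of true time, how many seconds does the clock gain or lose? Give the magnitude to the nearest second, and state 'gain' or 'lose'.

lose 3582 s

T ∝ √L, so T'/T = √(0.50800/0.5020) = 1.00596.
In 604800 s of true time the clock registers 604800/1.00596 = 601217.7 s, so it loses 3582 s.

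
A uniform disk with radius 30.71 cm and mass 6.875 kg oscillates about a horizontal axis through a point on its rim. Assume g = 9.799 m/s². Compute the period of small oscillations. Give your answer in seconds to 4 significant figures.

I_cm = ½mr² = 0.32419 kg·m². The pivot is at distance d = 0.3071 m from the centre of mass.
By the parallel-axis theorem, I = I_cm + md² = 0.32419 + 0.64838 = 0.97258 kg·m².
T = 2π√(I/(mgd)) = 2π√(0.97258/(6.875 × 9.799 × 0.3071)) = 1.362 s.

1.362 s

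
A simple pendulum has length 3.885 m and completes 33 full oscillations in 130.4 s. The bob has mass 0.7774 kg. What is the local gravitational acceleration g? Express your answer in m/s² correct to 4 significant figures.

9.823 m/s²

T = 130.4/33 = 3.9515 s.
From T = 2π√(L/g), g = 4π²L/T² = 4π² × 3.885/3.9515² = 9.823 m/s².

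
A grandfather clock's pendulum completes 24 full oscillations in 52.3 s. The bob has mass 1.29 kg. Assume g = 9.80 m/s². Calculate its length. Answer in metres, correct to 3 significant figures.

1.18 m

T = 52.3/24 = 2.179 s.
From T = 2π√(L/g), L = gT²/(4π²) = 9.80 × 2.179²/(4π²) = 1.18 m.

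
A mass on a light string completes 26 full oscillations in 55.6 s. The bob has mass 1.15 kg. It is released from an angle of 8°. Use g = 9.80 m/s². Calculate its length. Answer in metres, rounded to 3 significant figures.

1.14 m

T = 55.6/26 = 2.138 s.
From T = 2π√(L/g), L = gT²/(4π²) = 9.80 × 2.138²/(4π²) = 1.14 m.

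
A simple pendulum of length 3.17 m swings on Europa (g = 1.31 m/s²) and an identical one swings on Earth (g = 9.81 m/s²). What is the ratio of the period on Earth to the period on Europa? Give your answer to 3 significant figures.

T ∝ 1/√g, so T₂/T₁ = √(g₁/g₂) = √(1.31/9.81) = 0.365.

0.365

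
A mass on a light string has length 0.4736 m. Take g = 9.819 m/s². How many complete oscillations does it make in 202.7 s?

146

T = 2π√(L/g) = 2π√(0.4736/9.819) = 1.3799 s.
Number of complete oscillations = ⌊202.7/1.3799⌋ = ⌊146.89⌋ = 146.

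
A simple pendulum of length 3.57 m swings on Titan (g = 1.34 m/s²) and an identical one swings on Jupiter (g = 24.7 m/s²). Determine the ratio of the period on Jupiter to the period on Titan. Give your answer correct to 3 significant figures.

0.233

T ∝ 1/√g, so T₂/T₁ = √(g₁/g₂) = √(1.34/24.7) = 0.233.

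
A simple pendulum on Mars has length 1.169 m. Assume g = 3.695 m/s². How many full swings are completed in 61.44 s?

17

T = 2π√(L/g) = 2π√(1.169/3.695) = 3.5341 s.
Number of complete oscillations = ⌊61.44/3.5341⌋ = ⌊17.385⌋ = 17.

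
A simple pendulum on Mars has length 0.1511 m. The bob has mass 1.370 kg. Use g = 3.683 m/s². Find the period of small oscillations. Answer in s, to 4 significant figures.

1.273 s

T = 2π√(L/g) = 2π√(0.1511/3.683) = 2π × 0.20255 = 1.273 s.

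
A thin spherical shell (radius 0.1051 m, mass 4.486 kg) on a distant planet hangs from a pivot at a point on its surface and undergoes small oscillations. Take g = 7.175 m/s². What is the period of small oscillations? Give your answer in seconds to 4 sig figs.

I_cm = (2/3)mr² = 0.033035 kg·m². The pivot is at distance d = 0.1051 m from the centre of mass.
By the parallel-axis theorem, I = I_cm + md² = 0.033035 + 0.049552 = 0.082587 kg·m².
T = 2π√(I/(mgd)) = 2π√(0.082587/(4.486 × 7.175 × 0.1051)) = 0.9817 s.

0.9817 s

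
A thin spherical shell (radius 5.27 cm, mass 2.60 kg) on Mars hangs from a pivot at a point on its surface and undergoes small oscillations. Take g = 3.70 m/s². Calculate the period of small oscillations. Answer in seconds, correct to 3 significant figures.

0.968 s

I_cm = (2/3)mr² = 0.004814 kg·m². The pivot is at distance d = 0.0527 m from the centre of mass.
By the parallel-axis theorem, I = I_cm + md² = 0.004814 + 0.007221 = 0.01203 kg·m².
T = 2π√(I/(mgd)) = 2π√(0.01203/(2.60 × 3.70 × 0.0527)) = 0.968 s.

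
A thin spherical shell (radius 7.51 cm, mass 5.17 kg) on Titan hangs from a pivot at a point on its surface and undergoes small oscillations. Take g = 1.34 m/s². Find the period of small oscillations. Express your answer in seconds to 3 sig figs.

I_cm = (2/3)mr² = 0.01944 kg·m². The pivot is at distance d = 0.0751 m from the centre of mass.
By the parallel-axis theorem, I = I_cm + md² = 0.01944 + 0.02916 = 0.04860 kg·m².
T = 2π√(I/(mgd)) = 2π√(0.04860/(5.17 × 1.34 × 0.0751)) = 1.92 s.

1.92 s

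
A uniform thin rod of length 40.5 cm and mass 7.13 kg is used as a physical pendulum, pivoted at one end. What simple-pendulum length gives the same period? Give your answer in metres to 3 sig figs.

The equivalent simple-pendulum length is L_eq = I/(md), where I is about the pivot and d = 0.2025 m.
I_cm = (1/12)mL² = 0.09746 kg·m², so I = I_cm + md² = 0.09746 + 0.2924 = 0.3898 kg·m².
L_eq = 0.3898/(7.13 × 0.2025) = 0.270 m.

0.270 m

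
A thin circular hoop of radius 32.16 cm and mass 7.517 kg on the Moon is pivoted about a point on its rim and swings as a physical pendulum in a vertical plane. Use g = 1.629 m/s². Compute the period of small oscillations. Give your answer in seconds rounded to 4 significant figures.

3.948 s

I_cm = mr² = 0.77746 kg·m². The pivot is at distance d = 0.3216 m from the centre of mass.
By the parallel-axis theorem, I = I_cm + md² = 0.77746 + 0.77746 = 1.5549 kg·m².
T = 2π√(I/(mgd)) = 2π√(1.5549/(7.517 × 1.629 × 0.3216)) = 3.948 s.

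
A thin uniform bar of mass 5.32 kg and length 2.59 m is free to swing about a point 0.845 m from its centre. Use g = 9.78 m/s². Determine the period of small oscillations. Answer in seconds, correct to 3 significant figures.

2.47 s

For a physical pendulum T = 2π√(I/(mgd)), with d = 0.8450 m from pivot to centre of mass.
I_cm = mL²/12 = 5.32 × 2.59²/12 = 2.974 kg·m²; I = I_cm + md² = 2.974 + 5.32 × 0.8450² = 6.773 kg·m².
T = 2π√(6.773/(5.32 × 9.78 × 0.8450)) = 2.47 s.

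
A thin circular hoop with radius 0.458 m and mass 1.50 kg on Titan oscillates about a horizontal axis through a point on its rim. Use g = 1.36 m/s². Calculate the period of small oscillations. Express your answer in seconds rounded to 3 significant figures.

5.16 s

I_cm = mr² = 0.3146 kg·m². The pivot is at distance d = 0.458 m from the centre of mass.
By the parallel-axis theorem, I = I_cm + md² = 0.3146 + 0.3146 = 0.6293 kg·m².
T = 2π√(I/(mgd)) = 2π√(0.6293/(1.50 × 1.36 × 0.458)) = 5.16 s.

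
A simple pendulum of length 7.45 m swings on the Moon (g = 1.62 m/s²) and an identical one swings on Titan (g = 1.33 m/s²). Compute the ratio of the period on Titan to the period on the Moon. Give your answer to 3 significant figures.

T ∝ 1/√g, so T₂/T₁ = √(g₁/g₂) = √(1.62/1.33) = 1.10.

1.10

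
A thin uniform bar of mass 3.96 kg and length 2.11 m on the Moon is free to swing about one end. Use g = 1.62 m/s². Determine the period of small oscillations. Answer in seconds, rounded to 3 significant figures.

For a physical pendulum T = 2π√(I/(mgd)), with d = 1.055 m from pivot to centre of mass.
I_cm = mL²/12 = 3.96 × 2.11²/12 = 1.469 kg·m²; I = I_cm + md² = 1.469 + 3.96 × 1.055² = 5.877 kg·m².
T = 2π√(5.877/(3.96 × 1.62 × 1.055)) = 5.85 s.

5.85 s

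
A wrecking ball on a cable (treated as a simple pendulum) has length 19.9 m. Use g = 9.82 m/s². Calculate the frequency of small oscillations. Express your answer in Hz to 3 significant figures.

0.112 Hz

T = 2π√(L/g) = 2π√(19.9/9.82) = 8.944 s, so f = 1/T = 0.112 Hz.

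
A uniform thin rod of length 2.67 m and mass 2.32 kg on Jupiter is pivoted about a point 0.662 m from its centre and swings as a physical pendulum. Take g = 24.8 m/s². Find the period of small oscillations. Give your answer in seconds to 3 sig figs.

1.58 s

For a physical pendulum T = 2π√(I/(mgd)), with d = 0.6620 m from pivot to centre of mass.
I_cm = mL²/12 = 2.32 × 2.67²/12 = 1.378 kg·m²; I = I_cm + md² = 1.378 + 2.32 × 0.6620² = 2.395 kg·m².
T = 2π√(2.395/(2.32 × 24.8 × 0.6620)) = 1.58 s.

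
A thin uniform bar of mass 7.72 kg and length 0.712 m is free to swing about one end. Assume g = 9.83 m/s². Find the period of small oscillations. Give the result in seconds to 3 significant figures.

1.38 s

For a physical pendulum T = 2π√(I/(mgd)), with d = 0.3560 m from pivot to centre of mass.
I_cm = mL²/12 = 7.72 × 0.712²/12 = 0.3261 kg·m²; I = I_cm + md² = 0.3261 + 7.72 × 0.3560² = 1.305 kg·m².
T = 2π√(1.305/(7.72 × 9.83 × 0.3560)) = 1.38 s.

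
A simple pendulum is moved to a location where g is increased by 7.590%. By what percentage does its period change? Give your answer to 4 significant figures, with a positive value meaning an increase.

-3.592%

T ∝ 1/√g, so T'/T = 1/√(1.0759) = 0.96408.
Percentage change in T = (0.96408 − 1) × 100% = -3.592%.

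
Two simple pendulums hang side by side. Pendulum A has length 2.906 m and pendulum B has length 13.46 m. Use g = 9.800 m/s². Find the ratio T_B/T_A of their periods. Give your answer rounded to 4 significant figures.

T ∝ √L, so T_B/T_A = √(L_B/L_A) = √(13.46/2.906) = 2.152.

2.152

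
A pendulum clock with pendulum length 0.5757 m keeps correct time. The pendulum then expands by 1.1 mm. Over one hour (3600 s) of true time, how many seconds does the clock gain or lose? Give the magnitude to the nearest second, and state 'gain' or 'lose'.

T ∝ √L, so T'/T = √(0.57680/0.5757) = 1.00095.
In 3600 s of true time the clock registers 3600/1.00095 = 3596.6 s, so it loses 3 s.

lose 3 s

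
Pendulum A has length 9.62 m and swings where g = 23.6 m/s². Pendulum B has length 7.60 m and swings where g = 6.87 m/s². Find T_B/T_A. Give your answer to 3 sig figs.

1.65

T = 2π√(L/g), so T_B/T_A = √((L_B/g_B)/(L_A/g_A)) = √((7.60/6.87)/(9.62/23.6)) = 1.65.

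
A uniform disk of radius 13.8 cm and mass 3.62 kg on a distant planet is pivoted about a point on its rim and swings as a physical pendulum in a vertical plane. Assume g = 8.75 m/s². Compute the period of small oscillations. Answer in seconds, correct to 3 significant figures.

I_cm = ½mr² = 0.03447 kg·m². The pivot is at distance d = 0.138 m from the centre of mass.
By the parallel-axis theorem, I = I_cm + md² = 0.03447 + 0.06894 = 0.1034 kg·m².
T = 2π√(I/(mgd)) = 2π√(0.1034/(3.62 × 8.75 × 0.138)) = 0.966 s.

0.966 s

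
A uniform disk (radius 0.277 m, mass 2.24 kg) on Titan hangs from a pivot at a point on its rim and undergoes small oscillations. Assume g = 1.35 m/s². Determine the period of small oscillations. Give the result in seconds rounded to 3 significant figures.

3.49 s

I_cm = ½mr² = 0.08594 kg·m². The pivot is at distance d = 0.277 m from the centre of mass.
By the parallel-axis theorem, I = I_cm + md² = 0.08594 + 0.1719 = 0.2578 kg·m².
T = 2π√(I/(mgd)) = 2π√(0.2578/(2.24 × 1.35 × 0.277)) = 3.49 s.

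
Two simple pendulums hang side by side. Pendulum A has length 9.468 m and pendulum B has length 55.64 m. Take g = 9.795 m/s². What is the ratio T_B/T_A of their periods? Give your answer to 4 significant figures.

2.424

T ∝ √L, so T_B/T_A = √(L_B/L_A) = √(55.64/9.468) = 2.424.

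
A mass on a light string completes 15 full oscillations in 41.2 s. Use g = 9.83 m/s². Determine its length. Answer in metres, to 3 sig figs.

T = 41.2/15 = 2.747 s.
From T = 2π√(L/g), L = gT²/(4π²) = 9.83 × 2.747²/(4π²) = 1.88 m.

1.88 m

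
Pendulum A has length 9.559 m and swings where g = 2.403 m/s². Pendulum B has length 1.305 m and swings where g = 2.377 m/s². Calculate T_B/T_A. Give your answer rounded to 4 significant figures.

T = 2π√(L/g), so T_B/T_A = √((L_B/g_B)/(L_A/g_A)) = √((1.305/2.377)/(9.559/2.403)) = 0.3715.

0.3715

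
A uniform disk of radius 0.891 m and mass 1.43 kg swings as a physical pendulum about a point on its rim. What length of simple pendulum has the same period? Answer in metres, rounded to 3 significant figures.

The equivalent simple-pendulum length is L_eq = I/(md), where I is about the pivot and d = 0.8910 m.
I_cm = ½mR² = 0.5676 kg·m², so I = I_cm + md² = 0.5676 + 1.135 = 1.703 kg·m².
L_eq = 1.703/(1.43 × 0.8910) = 1.34 m.

1.34 m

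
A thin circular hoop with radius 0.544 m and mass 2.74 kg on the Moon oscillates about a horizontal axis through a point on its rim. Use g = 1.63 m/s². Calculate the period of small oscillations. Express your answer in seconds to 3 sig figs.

5.13 s

I_cm = mr² = 0.8109 kg·m². The pivot is at distance d = 0.544 m from the centre of mass.
By the parallel-axis theorem, I = I_cm + md² = 0.8109 + 0.8109 = 1.622 kg·m².
T = 2π√(I/(mgd)) = 2π√(1.622/(2.74 × 1.63 × 0.544)) = 5.13 s.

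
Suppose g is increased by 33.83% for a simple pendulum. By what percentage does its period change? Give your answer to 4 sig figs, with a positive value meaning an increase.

T ∝ 1/√g, so T'/T = 1/√(1.3383) = 0.86442.
Percentage change in T = (0.86442 − 1) × 100% = -13.56%.

-13.56%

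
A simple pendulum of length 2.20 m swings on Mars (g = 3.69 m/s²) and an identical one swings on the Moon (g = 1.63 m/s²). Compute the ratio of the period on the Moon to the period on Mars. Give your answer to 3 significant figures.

T ∝ 1/√g, so T₂/T₁ = √(g₁/g₂) = √(3.69/1.63) = 1.50.

1.50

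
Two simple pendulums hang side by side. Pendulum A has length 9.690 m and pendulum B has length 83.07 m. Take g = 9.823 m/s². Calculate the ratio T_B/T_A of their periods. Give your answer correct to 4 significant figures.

2.928

T ∝ √L, so T_B/T_A = √(L_B/L_A) = √(83.07/9.690) = 2.928.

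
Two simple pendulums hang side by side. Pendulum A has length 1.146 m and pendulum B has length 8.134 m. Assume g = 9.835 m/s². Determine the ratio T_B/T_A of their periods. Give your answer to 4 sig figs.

T ∝ √L, so T_B/T_A = √(L_B/L_A) = √(8.134/1.146) = 2.664.

2.664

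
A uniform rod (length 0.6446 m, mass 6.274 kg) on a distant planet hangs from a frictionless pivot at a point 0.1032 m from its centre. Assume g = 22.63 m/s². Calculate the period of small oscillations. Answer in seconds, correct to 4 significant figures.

For a physical pendulum T = 2π√(I/(mgd)), with d = 0.10320 m from pivot to centre of mass.
I_cm = mL²/12 = 6.274 × 0.6446²/12 = 0.21724 kg·m²; I = I_cm + md² = 0.21724 + 6.274 × 0.10320² = 0.28406 kg·m².
T = 2π√(0.28406/(6.274 × 22.63 × 0.10320)) = 0.8748 s.

0.8748 s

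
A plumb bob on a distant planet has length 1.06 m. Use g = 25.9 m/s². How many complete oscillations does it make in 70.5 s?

55

T = 2π√(L/g) = 2π√(1.06/25.9) = 1.271 s.
Number of complete oscillations = ⌊70.5/1.271⌋ = ⌊55.46⌋ = 55.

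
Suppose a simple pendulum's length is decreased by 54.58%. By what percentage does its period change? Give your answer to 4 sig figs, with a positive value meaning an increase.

-32.61%

T ∝ √L, so T'/T = √(0.45420) = 0.67394.
Percentage change in T = (0.67394 − 1) × 100% = -32.61%.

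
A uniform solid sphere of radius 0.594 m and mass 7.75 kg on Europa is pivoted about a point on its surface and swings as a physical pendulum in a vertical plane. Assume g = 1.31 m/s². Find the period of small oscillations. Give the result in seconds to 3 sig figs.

5.01 s

I_cm = (2/5)mr² = 1.094 kg·m². The pivot is at distance d = 0.594 m from the centre of mass.
By the parallel-axis theorem, I = I_cm + md² = 1.094 + 2.734 = 3.828 kg·m².
T = 2π√(I/(mgd)) = 2π√(3.828/(7.75 × 1.31 × 0.594)) = 5.01 s.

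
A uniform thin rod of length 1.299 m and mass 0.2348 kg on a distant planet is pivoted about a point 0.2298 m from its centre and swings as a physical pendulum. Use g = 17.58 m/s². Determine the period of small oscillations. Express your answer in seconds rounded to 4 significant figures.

1.375 s

For a physical pendulum T = 2π√(I/(mgd)), with d = 0.22980 m from pivot to centre of mass.
I_cm = mL²/12 = 0.2348 × 1.299²/12 = 0.033017 kg·m²; I = I_cm + md² = 0.033017 + 0.2348 × 0.22980² = 0.045416 kg·m².
T = 2π√(0.045416/(0.2348 × 17.58 × 0.22980)) = 1.375 s.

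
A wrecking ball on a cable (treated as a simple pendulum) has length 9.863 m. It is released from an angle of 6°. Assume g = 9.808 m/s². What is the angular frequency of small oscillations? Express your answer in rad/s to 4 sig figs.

0.9972 rad/s

ω = √(g/L) = √(9.808/9.863) = 0.9972 rad/s.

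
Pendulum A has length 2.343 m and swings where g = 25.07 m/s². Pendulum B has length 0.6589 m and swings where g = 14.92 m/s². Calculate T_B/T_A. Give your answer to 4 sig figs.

T = 2π√(L/g), so T_B/T_A = √((L_B/g_B)/(L_A/g_A)) = √((0.6589/14.92)/(2.343/25.07)) = 0.6874.

0.6874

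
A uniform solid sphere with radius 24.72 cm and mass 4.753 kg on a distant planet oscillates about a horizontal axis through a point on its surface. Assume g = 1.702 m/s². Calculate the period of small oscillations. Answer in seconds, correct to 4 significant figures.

I_cm = (2/5)mr² = 0.11618 kg·m². The pivot is at distance d = 0.2472 m from the centre of mass.
By the parallel-axis theorem, I = I_cm + md² = 0.11618 + 0.29045 = 0.40662 kg·m².
T = 2π√(I/(mgd)) = 2π√(0.40662/(4.753 × 1.702 × 0.2472)) = 2.833 s.

2.833 s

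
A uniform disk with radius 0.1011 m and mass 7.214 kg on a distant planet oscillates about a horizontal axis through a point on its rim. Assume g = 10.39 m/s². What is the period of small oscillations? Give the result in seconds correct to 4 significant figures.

I_cm = ½mr² = 0.036868 kg·m². The pivot is at distance d = 0.1011 m from the centre of mass.
By the parallel-axis theorem, I = I_cm + md² = 0.036868 + 0.073736 = 0.11060 kg·m².
T = 2π√(I/(mgd)) = 2π√(0.11060/(7.214 × 10.39 × 0.1011)) = 0.7591 s.

0.7591 s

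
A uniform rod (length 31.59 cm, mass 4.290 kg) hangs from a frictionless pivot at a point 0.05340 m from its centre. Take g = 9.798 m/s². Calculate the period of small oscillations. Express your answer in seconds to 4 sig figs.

For a physical pendulum T = 2π√(I/(mgd)), with d = 0.053400 m from pivot to centre of mass.
I_cm = mL²/12 = 4.290 × 0.3159²/12 = 0.035676 kg·m²; I = I_cm + md² = 0.035676 + 4.290 × 0.053400² = 0.047909 kg·m².
T = 2π√(0.047909/(4.290 × 9.798 × 0.053400)) = 0.9180 s.

0.9180 s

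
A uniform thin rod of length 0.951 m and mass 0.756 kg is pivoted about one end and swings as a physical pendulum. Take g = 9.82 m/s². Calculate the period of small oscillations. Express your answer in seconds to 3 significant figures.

For a physical pendulum T = 2π√(I/(mgd)), with d = 0.4755 m from pivot to centre of mass.
I_cm = mL²/12 = 0.756 × 0.951²/12 = 0.05698 kg·m²; I = I_cm + md² = 0.05698 + 0.756 × 0.4755² = 0.2279 kg·m².
T = 2π√(0.2279/(0.756 × 9.82 × 0.4755)) = 1.60 s.

1.60 s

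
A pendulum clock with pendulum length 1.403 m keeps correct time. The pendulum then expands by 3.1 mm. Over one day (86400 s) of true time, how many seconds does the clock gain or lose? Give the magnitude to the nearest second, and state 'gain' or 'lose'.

lose 95 s

T ∝ √L, so T'/T = √(1.40610/1.403) = 1.00110.
In 86400 s of true time the clock registers 86400/1.00110 = 86304.7 s, so it loses 95 s.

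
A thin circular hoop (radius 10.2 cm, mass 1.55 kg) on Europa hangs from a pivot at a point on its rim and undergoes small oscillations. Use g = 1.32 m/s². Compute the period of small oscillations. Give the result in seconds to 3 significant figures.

2.47 s

I_cm = mr² = 0.01613 kg·m². The pivot is at distance d = 0.102 m from the centre of mass.
By the parallel-axis theorem, I = I_cm + md² = 0.01613 + 0.01613 = 0.03225 kg·m².
T = 2π√(I/(mgd)) = 2π√(0.03225/(1.55 × 1.32 × 0.102)) = 2.47 s.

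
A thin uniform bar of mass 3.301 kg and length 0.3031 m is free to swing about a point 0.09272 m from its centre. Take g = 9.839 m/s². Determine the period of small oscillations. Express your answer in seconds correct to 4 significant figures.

For a physical pendulum T = 2π√(I/(mgd)), with d = 0.092720 m from pivot to centre of mass.
I_cm = mL²/12 = 3.301 × 0.3031²/12 = 0.025272 kg·m²; I = I_cm + md² = 0.025272 + 3.301 × 0.092720² = 0.053650 kg·m².
T = 2π√(0.053650/(3.301 × 9.839 × 0.092720)) = 0.8387 s.

0.8387 s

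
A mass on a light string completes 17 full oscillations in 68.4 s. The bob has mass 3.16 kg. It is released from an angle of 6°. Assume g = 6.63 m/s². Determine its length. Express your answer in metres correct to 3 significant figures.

T = 68.4/17 = 4.024 s.
From T = 2π√(L/g), L = gT²/(4π²) = 6.63 × 4.024²/(4π²) = 2.72 m.

2.72 m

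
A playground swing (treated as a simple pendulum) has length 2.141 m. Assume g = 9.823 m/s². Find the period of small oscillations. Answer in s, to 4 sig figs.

T = 2π√(L/g) = 2π√(2.141/9.823) = 2π × 0.46686 = 2.933 s.

2.933 s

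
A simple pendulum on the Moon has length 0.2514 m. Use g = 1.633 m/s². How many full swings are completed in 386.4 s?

156

T = 2π√(L/g) = 2π√(0.2514/1.633) = 2.4653 s.
Number of complete oscillations = ⌊386.4/2.4653⌋ = ⌊156.74⌋ = 156.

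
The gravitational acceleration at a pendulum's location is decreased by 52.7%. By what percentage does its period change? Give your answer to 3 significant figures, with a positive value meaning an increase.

45.4%

T ∝ 1/√g, so T'/T = 1/√(0.4730) = 1.454.
Percentage change in T = (1.454 − 1) × 100% = 45.4%.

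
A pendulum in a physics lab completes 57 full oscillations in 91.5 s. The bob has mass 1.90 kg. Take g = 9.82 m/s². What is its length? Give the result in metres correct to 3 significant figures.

T = 91.5/57 = 1.605 s.
From T = 2π√(L/g), L = gT²/(4π²) = 9.82 × 1.605²/(4π²) = 0.641 m.

0.641 m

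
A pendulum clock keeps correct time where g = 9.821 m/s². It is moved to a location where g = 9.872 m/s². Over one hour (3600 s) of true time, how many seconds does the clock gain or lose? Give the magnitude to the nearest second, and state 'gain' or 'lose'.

gain 9 s

The clock's period scales as T ∝ 1/√g, so T'/T = √(9.821/9.872) = 0.997414.
In 3600 s of true time the clock registers 3600/0.997414 = 3609.3 s, so it gains 9 s.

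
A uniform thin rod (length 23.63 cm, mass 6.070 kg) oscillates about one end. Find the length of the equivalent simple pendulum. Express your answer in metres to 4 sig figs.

0.1575 m

The equivalent simple-pendulum length is L_eq = I/(md), where I is about the pivot and d = 0.11815 m.
I_cm = (1/12)mL² = 0.028245 kg·m², so I = I_cm + md² = 0.028245 + 0.084734 = 0.11298 kg·m².
L_eq = 0.11298/(6.070 × 0.11815) = 0.1575 m.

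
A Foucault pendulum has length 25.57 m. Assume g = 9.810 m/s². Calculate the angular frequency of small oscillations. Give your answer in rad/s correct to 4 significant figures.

ω = √(g/L) = √(9.810/25.57) = 0.6194 rad/s.

0.6194 rad/s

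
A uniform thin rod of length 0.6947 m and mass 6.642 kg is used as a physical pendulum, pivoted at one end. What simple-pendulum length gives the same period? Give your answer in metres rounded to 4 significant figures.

The equivalent simple-pendulum length is L_eq = I/(md), where I is about the pivot and d = 0.34735 m.
I_cm = (1/12)mL² = 0.26712 kg·m², so I = I_cm + md² = 0.26712 + 0.80137 = 1.0685 kg·m².
L_eq = 1.0685/(6.642 × 0.34735) = 0.4631 m.

0.4631 m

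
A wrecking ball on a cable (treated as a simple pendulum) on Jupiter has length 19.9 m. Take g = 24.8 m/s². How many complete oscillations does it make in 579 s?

102

T = 2π√(L/g) = 2π√(19.9/24.8) = 5.628 s.
Number of complete oscillations = ⌊579/5.628⌋ = ⌊102.9⌋ = 102.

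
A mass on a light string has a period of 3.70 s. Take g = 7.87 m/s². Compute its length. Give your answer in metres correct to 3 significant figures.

From T = 2π√(L/g), L = gT²/(4π²) = 7.87 × 3.700²/(4π²) = 2.73 m.

2.73 m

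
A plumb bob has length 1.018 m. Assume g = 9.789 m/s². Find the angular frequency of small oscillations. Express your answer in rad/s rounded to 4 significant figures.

3.101 rad/s

ω = √(g/L) = √(9.789/1.018) = 3.101 rad/s.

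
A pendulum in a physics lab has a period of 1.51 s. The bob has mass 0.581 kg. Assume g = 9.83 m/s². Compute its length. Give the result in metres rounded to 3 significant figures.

0.568 m

From T = 2π√(L/g), L = gT²/(4π²) = 9.83 × 1.510²/(4π²) = 0.568 m.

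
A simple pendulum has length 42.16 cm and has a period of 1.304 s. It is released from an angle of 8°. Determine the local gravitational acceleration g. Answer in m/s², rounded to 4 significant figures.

9.788 m/s²

From T = 2π√(L/g), g = 4π²L/T² = 4π² × 0.4216/1.3040² = 9.788 m/s².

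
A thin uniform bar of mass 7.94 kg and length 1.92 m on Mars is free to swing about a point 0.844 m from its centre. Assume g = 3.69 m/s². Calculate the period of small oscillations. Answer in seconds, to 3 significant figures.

For a physical pendulum T = 2π√(I/(mgd)), with d = 0.8440 m from pivot to centre of mass.
I_cm = mL²/12 = 7.94 × 1.92²/12 = 2.439 kg·m²; I = I_cm + md² = 2.439 + 7.94 × 0.8440² = 8.095 kg·m².
T = 2π√(8.095/(7.94 × 3.69 × 0.8440)) = 3.59 s.

3.59 s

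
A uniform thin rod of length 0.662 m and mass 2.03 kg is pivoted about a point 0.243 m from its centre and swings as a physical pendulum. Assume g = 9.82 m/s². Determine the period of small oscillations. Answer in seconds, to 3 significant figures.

1.26 s

For a physical pendulum T = 2π√(I/(mgd)), with d = 0.2430 m from pivot to centre of mass.
I_cm = mL²/12 = 2.03 × 0.662²/12 = 0.07414 kg·m²; I = I_cm + md² = 0.07414 + 2.03 × 0.2430² = 0.1940 kg·m².
T = 2π√(0.1940/(2.03 × 9.82 × 0.2430)) = 1.26 s.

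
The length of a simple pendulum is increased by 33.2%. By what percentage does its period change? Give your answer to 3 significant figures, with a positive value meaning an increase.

15.4%

T ∝ √L, so T'/T = √(1.332) = 1.154.
Percentage change in T = (1.154 − 1) × 100% = 15.4%.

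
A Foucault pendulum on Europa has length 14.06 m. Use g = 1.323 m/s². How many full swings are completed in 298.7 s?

14

T = 2π√(L/g) = 2π√(14.06/1.323) = 20.483 s.
Number of complete oscillations = ⌊298.7/20.483⌋ = ⌊14.583⌋ = 14.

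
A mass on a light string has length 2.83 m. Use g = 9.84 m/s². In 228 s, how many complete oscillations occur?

67

T = 2π√(L/g) = 2π√(2.83/9.84) = 3.370 s.
Number of complete oscillations = ⌊228/3.370⌋ = ⌊67.66⌋ = 67.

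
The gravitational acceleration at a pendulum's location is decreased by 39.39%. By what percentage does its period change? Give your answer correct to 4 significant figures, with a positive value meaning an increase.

28.45%

T ∝ 1/√g, so T'/T = 1/√(0.60610) = 1.2845.
Percentage change in T = (1.2845 − 1) × 100% = 28.45%.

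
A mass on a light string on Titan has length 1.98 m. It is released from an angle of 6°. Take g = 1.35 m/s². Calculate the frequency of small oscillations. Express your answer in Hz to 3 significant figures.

T = 2π√(L/g) = 2π√(1.98/1.35) = 7.609 s, so f = 1/T = 0.131 Hz.

0.131 Hz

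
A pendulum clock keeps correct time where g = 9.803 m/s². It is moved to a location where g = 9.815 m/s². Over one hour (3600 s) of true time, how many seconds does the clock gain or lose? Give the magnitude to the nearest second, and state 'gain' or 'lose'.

gain 2 s

The clock's period scales as T ∝ 1/√g, so T'/T = √(9.803/9.815) = 0.999389.
In 3600 s of true time the clock registers 3600/0.999389 = 3602.2 s, so it gains 2 s.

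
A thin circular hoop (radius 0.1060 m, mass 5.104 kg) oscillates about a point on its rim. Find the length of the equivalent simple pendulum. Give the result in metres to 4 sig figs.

The equivalent simple-pendulum length is L_eq = I/(md), where I is about the pivot and d = 0.10600 m.
I_cm = mR² = 0.057349 kg·m², so I = I_cm + md² = 0.057349 + 0.057349 = 0.11470 kg·m².
L_eq = 0.11470/(5.104 × 0.10600) = 0.2120 m.

0.2120 m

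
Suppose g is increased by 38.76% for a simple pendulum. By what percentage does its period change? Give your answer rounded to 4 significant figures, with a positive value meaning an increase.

-15.11%

T ∝ 1/√g, so T'/T = 1/√(1.3876) = 0.84892.
Percentage change in T = (0.84892 − 1) × 100% = -15.11%.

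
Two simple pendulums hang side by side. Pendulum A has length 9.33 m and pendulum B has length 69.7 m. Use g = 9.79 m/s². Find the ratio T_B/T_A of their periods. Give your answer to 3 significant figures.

T ∝ √L, so T_B/T_A = √(L_B/L_A) = √(69.7/9.33) = 2.73.

2.73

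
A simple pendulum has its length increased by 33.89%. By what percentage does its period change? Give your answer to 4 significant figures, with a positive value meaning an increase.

15.71%

T ∝ √L, so T'/T = √(1.3389) = 1.1571.
Percentage change in T = (1.1571 − 1) × 100% = 15.71%.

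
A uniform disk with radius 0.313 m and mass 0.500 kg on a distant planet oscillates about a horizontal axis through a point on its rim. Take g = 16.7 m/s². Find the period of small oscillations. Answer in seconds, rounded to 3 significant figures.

1.05 s

I_cm = ½mr² = 0.02449 kg·m². The pivot is at distance d = 0.313 m from the centre of mass.
By the parallel-axis theorem, I = I_cm + md² = 0.02449 + 0.04898 = 0.07348 kg·m².
T = 2π√(I/(mgd)) = 2π√(0.07348/(0.500 × 16.7 × 0.313)) = 1.05 s.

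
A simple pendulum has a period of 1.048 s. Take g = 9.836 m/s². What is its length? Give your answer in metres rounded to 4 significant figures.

0.2736 m

From T = 2π√(L/g), L = gT²/(4π²) = 9.836 × 1.0480²/(4π²) = 0.2736 m.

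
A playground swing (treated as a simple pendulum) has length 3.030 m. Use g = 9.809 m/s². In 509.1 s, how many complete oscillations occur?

T = 2π√(L/g) = 2π√(3.030/9.809) = 3.4921 s.
Number of complete oscillations = ⌊509.1/3.4921⌋ = ⌊145.79⌋ = 145.

145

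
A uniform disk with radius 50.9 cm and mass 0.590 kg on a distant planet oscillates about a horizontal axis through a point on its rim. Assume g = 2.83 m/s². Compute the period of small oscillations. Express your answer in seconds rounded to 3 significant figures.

I_cm = ½mr² = 0.07643 kg·m². The pivot is at distance d = 0.509 m from the centre of mass.
By the parallel-axis theorem, I = I_cm + md² = 0.07643 + 0.1529 = 0.2293 kg·m².
T = 2π√(I/(mgd)) = 2π√(0.2293/(0.590 × 2.83 × 0.509)) = 3.26 s.

3.26 s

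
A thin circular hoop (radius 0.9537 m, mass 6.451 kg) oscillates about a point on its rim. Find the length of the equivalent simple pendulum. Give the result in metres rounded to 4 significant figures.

The equivalent simple-pendulum length is L_eq = I/(md), where I is about the pivot and d = 0.95370 m.
I_cm = mR² = 5.8675 kg·m², so I = I_cm + md² = 5.8675 + 5.8675 = 11.735 kg·m².
L_eq = 11.735/(6.451 × 0.95370) = 1.907 m.

1.907 m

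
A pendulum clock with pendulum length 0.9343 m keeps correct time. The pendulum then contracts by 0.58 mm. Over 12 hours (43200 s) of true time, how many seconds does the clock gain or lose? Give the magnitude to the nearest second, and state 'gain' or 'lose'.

T ∝ √L, so T'/T = √(0.93372/0.9343) = 0.999690.
In 43200 s of true time the clock registers 43200/0.999690 = 43213.4 s, so it gains 13 s.

gain 13 s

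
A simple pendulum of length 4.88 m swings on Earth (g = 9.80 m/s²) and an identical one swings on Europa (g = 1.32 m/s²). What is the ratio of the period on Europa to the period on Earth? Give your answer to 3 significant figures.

T ∝ 1/√g, so T₂/T₁ = √(g₁/g₂) = √(9.80/1.32) = 2.72.

2.72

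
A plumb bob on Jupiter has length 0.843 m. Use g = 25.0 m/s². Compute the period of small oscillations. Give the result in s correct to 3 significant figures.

1.15 s

T = 2π√(L/g) = 2π√(0.843/25.0) = 2π × 0.1836 = 1.15 s.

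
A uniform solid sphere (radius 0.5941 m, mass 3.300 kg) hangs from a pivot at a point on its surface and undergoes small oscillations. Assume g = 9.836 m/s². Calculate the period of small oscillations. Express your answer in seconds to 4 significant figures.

1.827 s

I_cm = (2/5)mr² = 0.46590 kg·m². The pivot is at distance d = 0.5941 m from the centre of mass.
By the parallel-axis theorem, I = I_cm + md² = 0.46590 + 1.1648 = 1.6307 kg·m².
T = 2π√(I/(mgd)) = 2π√(1.6307/(3.300 × 9.836 × 0.5941)) = 1.827 s.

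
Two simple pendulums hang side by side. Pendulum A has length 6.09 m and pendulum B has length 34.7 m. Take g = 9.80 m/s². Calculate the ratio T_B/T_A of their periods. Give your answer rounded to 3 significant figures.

2.39

T ∝ √L, so T_B/T_A = √(L_B/L_A) = √(34.7/6.09) = 2.39.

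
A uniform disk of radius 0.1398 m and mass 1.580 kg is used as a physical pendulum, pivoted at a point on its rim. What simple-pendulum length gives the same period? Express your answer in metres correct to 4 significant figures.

The equivalent simple-pendulum length is L_eq = I/(md), where I is about the pivot and d = 0.13980 m.
I_cm = ½mR² = 0.015440 kg·m², so I = I_cm + md² = 0.015440 + 0.030880 = 0.046319 kg·m².
L_eq = 0.046319/(1.580 × 0.13980) = 0.2097 m.

0.2097 m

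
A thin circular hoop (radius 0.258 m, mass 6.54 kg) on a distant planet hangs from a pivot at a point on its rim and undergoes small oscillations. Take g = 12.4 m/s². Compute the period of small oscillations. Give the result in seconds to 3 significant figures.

I_cm = mr² = 0.4353 kg·m². The pivot is at distance d = 0.258 m from the centre of mass.
By the parallel-axis theorem, I = I_cm + md² = 0.4353 + 0.4353 = 0.8707 kg·m².
T = 2π√(I/(mgd)) = 2π√(0.8707/(6.54 × 12.4 × 0.258)) = 1.28 s.

1.28 s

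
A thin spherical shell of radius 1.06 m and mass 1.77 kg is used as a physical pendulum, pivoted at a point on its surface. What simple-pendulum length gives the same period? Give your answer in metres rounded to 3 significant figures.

The equivalent simple-pendulum length is L_eq = I/(md), where I is about the pivot and d = 1.060 m.
I_cm = (2/3)mR² = 1.326 kg·m², so I = I_cm + md² = 1.326 + 1.989 = 3.315 kg·m².
L_eq = 3.315/(1.77 × 1.060) = 1.77 m.

1.77 m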